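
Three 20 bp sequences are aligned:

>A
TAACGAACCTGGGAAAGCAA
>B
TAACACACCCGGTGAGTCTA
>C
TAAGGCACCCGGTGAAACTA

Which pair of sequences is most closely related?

A–B: 8/20 differ, p = 0.400, d = 0.572.
A–C: 7/20 differ, p = 0.350, d = 0.471.
B–C: 4/20 differ, p = 0.200, d = 0.233.
The smallest distance is between B and C.

B and C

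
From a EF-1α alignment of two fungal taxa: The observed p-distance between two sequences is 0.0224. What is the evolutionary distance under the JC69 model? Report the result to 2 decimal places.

d = −(3/4) ln(1 − 4p/3) = −0.75 ln(1 − 0.029867) = −0.75 ln(0.970133)
  = −0.75 × (-0.030322) = 0.022742 substitutions/site.

0.02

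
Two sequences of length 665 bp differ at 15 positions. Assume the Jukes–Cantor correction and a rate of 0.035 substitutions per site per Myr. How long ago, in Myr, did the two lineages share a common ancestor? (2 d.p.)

p = 15/665 ≈ 0.022556.
d = −(3/4) ln(1 − 4p/3) = −0.75 ln(1 − 0.030075) = −0.75 ln(0.969925)
  = −0.75 × (-0.030537) = 0.022903 substitutions/site.
Under a molecular clock d = 2μt, so t = d/(2μ) = 0.022903 / (2 × 0.035) = 0.33 Myr.

0.33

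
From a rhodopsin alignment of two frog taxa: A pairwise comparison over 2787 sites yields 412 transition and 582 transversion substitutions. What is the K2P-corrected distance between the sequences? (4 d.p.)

0.4863

P = 412/2787 ≈ 0.147829 and Q = 582/2787 ≈ 0.208827.
Under the Kimura two-parameter model, d = −½ ln(1 − 2P − Q) − ¼ ln(1 − 2Q).
1 − 2P − Q = 0.495515, giving −½ ln(0.495515) = 0.351079.
1 − 2Q = 0.582346, giving −¼ ln(0.582346) = 0.135173.
d = 0.351079 + 0.135173 = 0.486252.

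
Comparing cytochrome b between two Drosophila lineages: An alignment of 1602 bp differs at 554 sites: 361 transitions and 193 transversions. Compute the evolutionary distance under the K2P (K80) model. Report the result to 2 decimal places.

0.49

P = 361/1602 ≈ 0.225343 and Q = 193/1602 ≈ 0.120474.
Under the Kimura two-parameter model, d = −½ ln(1 − 2P − Q) − ¼ ln(1 − 2Q).
1 − 2P − Q = 0.42884, giving −½ ln(0.42884) = 0.423336.
1 − 2Q = 0.759052, giving −¼ ln(0.759052) = 0.068921.
d = 0.423336 + 0.068921 = 0.492257.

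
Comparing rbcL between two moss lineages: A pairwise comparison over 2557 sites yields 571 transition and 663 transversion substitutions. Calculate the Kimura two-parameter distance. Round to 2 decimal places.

0.79

P = 571/2557 ≈ 0.223309 and Q = 663/2557 ≈ 0.259288.
Under the Kimura two-parameter model, d = −½ ln(1 − 2P − Q) − ¼ ln(1 − 2Q).
1 − 2P − Q = 0.294094, giving −½ ln(0.294094) = 0.611928.
1 − 2Q = 0.481424, giving −¼ ln(0.481424) = 0.182752.
d = 0.611928 + 0.182752 = 0.794680.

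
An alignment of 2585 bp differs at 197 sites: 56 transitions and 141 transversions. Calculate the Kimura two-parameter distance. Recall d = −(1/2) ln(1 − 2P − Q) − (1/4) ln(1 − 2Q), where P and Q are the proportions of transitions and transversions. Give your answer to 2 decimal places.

P = 56/2585 ≈ 0.021663 and Q = 141/2585 ≈ 0.054545.
Under the Kimura two-parameter model, d = −½ ln(1 − 2P − Q) − ¼ ln(1 − 2Q).
1 − 2P − Q = 0.902129, giving −½ ln(0.902129) = 0.051499.
1 − 2Q = 0.89091, giving −¼ ln(0.89091) = 0.028878.
d = 0.051499 + 0.028878 = 0.080377.

0.08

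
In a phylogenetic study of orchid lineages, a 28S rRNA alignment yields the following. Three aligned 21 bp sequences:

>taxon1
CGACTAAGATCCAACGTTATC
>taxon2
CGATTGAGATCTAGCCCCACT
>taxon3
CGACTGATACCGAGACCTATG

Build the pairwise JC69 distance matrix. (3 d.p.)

d(taxon1,taxon2) = 0.635, d(taxon1,taxon3) = 0.635, d(taxon2,taxon3) = 0.532

taxon1–taxon2: 9/21 sites differ → p ≈ 0.428571, d = −0.75 ln(1 − 0.571428) = 0.635472 ≈ 0.635.
taxon1–taxon3: 9/21 sites differ → p ≈ 0.428571, d = −0.75 ln(1 − 0.571428) = 0.635472 ≈ 0.635.
taxon2–taxon3: 8/21 sites differ → p ≈ 0.380952, d = −0.75 ln(1 − 0.507936) = 0.531860 ≈ 0.532.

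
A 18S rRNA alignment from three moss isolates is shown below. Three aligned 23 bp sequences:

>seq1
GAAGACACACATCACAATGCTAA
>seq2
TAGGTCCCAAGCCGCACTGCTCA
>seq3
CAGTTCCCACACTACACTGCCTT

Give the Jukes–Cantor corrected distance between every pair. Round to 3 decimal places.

seq1–seq2: 10/23 sites differ → p ≈ 0.434783, d = −0.75 ln(1 − 0.579711) = 0.650110 ≈ 0.650.
seq1–seq3: 11/23 sites differ → p ≈ 0.478261, d = −0.75 ln(1 − 0.637681) = 0.761423 ≈ 0.761.
seq2–seq3: 9/23 sites differ → p ≈ 0.391304, d = −0.75 ln(1 − 0.521739) = 0.553199 ≈ 0.553.

d(seq1,seq2) = 0.650, d(seq1,seq3) = 0.761, d(seq2,seq3) = 0.553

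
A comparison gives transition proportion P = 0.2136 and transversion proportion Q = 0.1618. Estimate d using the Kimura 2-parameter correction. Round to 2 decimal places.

Under the Kimura two-parameter model, d = −½ ln(1 − 2P − Q) − ¼ ln(1 − 2Q).
1 − 2P − Q = 0.411, giving −½ ln(0.411) = 0.444581.
1 − 2Q = 0.6764, giving −¼ ln(0.6764) = 0.097743.
d = 0.444581 + 0.097743 = 0.542324.

0.54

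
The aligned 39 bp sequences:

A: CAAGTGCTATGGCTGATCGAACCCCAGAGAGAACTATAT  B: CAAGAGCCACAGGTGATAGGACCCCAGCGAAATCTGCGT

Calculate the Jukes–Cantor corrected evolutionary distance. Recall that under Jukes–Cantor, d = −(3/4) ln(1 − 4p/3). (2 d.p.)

0.44

The sequences differ at 13 of 39 sites, so p = 13/39 ≈ 0.333333.
d = −(3/4) ln(1 − 4p/3) = −0.75 ln(1 − 0.444444) = −0.75 ln(0.555556)
  = −0.75 × (-0.587786) = 0.440840 substitutions/site.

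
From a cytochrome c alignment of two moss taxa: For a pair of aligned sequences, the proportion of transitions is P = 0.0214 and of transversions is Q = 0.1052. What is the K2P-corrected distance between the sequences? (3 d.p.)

0.139

Under the Kimura two-parameter model, d = −½ ln(1 − 2P − Q) − ¼ ln(1 − 2Q).
1 − 2P − Q = 0.852, giving −½ ln(0.852) = 0.080084.
1 − 2Q = 0.7896, giving −¼ ln(0.7896) = 0.059057.
d = 0.080084 + 0.059057 = 0.139141.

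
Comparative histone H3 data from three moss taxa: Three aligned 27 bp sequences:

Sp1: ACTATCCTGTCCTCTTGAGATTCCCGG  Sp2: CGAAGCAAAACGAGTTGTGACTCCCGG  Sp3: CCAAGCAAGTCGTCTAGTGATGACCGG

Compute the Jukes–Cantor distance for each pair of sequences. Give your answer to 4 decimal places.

Sp1–Sp2: 13/27 sites differ → p ≈ 0.481481, d = −0.75 ln(1 − 0.641975) = 0.770364 ≈ 0.7704.
Sp1–Sp3: 10/27 sites differ → p ≈ 0.37037, d = −0.75 ln(1 − 0.493827) = 0.510658 ≈ 0.5107.
Sp2–Sp3: 9/27 sites differ → p ≈ 0.333333, d = −0.75 ln(1 − 0.444444) = 0.440839 ≈ 0.4408.

d(Sp1,Sp2) = 0.7704, d(Sp1,Sp3) = 0.5107, d(Sp2,Sp3) = 0.4408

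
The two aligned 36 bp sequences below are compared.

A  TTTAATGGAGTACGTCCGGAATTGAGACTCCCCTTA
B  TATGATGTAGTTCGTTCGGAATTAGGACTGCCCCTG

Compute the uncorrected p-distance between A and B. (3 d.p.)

The sequences differ at 10 of 36 positions (sites 2, 4, 8, 12, 16, 24, 25, 30, 34, 36).
p = 10/36 = 0.277777… ≈ 0.278 (to 3 d.p.).

0.278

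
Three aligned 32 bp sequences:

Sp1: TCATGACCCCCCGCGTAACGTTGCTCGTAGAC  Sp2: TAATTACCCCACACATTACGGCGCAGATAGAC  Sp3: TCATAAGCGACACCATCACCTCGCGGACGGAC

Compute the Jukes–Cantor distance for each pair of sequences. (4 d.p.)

d(Sp1,Sp2) = 0.4598, d(Sp1,Sp3) = 0.7356, d(Sp2,Sp3) = 0.6566

Sp1–Sp2: 11/32 sites differ → p = 0.34375, d = −0.75 ln(1 − 0.458333) = 0.459828 ≈ 0.4598.
Sp1–Sp3: 15/32 sites differ → p = 0.46875, d = −0.75 ln(1 − 0.625) = 0.735622 ≈ 0.7356.
Sp2–Sp3: 14/32 sites differ → p = 0.4375, d = −0.75 ln(1 − 0.583333) = 0.656601 ≈ 0.6566.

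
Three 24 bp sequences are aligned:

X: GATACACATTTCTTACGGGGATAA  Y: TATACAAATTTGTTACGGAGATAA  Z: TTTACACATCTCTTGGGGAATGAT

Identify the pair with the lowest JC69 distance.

X and Y

X–Y: 4/24 differ, p = 0.167, d = 0.188.
X–Z: 10/24 differ, p = 0.417, d = 0.608.
Y–Z: 10/24 differ, p = 0.417, d = 0.608.
The smallest distance is between X and Y.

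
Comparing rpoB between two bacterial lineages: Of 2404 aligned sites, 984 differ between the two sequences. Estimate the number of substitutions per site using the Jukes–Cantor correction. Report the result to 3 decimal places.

p = 984/2404 ≈ 0.409318.
d = −(3/4) ln(1 − 4p/3) = −0.75 ln(1 − 0.545757) = −0.75 ln(0.454243)
  = −0.75 × (-0.789123) = 0.591842 substitutions/site.

0.592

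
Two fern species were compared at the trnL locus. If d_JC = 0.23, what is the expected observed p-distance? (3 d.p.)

p = (3/4)(1 − e^(−4d/3)) = 0.75 × (1 − e^(-0.306667)) = 0.75 × (1 − 0.735896) = 0.198078.

0.198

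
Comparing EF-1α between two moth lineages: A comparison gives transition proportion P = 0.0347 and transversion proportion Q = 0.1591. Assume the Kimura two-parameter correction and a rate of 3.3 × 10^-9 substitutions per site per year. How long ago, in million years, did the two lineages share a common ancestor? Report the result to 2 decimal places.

34.16

Under the Kimura two-parameter model, d = −½ ln(1 − 2P − Q) − ¼ ln(1 − 2Q).
1 − 2P − Q = 0.7715, giving −½ ln(0.7715) = 0.129709.
1 − 2Q = 0.6818, giving −¼ ln(0.6818) = 0.095755.
d = 0.129709 + 0.095755 = 0.225464.
Under a molecular clock d = 2μt, so t = d/(2μ) = 0.225464 / (2 × 3.3 × 10^-9) = 34.16 million years.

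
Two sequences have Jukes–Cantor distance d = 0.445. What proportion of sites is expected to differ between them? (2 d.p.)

0.34

p = (3/4)(1 − e^(−4d/3)) = 0.75 × (1 − e^(-0.593333)) = 0.75 × (1 − 0.552483) = 0.335638.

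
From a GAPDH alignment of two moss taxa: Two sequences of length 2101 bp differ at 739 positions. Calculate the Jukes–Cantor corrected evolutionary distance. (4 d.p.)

p = 739/2101 ≈ 0.351737.
d = −(3/4) ln(1 − 4p/3) = −0.75 ln(1 − 0.468983) = −0.75 ln(0.531017)
  = −0.75 × (-0.632961) = 0.474721 substitutions/site.

0.4747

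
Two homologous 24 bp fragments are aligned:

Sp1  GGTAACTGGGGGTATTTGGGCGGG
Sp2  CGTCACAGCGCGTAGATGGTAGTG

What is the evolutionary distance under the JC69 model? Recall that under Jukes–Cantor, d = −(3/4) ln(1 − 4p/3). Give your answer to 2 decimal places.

The sequences differ at 10 of 24 sites (1, 4, 7, 9, 11, 15, 16, 20, 21, 23), so p = 10/24 ≈ 0.416667.
d = −(3/4) ln(1 − 4p/3) = −0.75 ln(1 − 0.555556) = −0.75 ln(0.444444)
  = −0.75 × (-0.810931) = 0.608198 substitutions/site.

0.61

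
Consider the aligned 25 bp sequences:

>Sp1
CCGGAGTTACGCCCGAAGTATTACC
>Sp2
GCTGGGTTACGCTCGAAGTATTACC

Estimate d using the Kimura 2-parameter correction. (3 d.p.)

0.181

Of 25 sites, 2 differences are transitions and 2 are transversions, so P = 2/25 = 0.08 and Q = 2/25 = 0.08.
Under the Kimura two-parameter model, d = −½ ln(1 − 2P − Q) − ¼ ln(1 − 2Q).
1 − 2P − Q = 0.76, giving −½ ln(0.76) = 0.137218.
1 − 2Q = 0.84, giving −¼ ln(0.84) = 0.043588.
d = 0.137218 + 0.043588 = 0.180806.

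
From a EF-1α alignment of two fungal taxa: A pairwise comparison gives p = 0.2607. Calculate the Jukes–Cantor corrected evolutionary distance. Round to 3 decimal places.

d = −(3/4) ln(1 − 4p/3) = −0.75 ln(1 − 0.3476) = −0.75 ln(0.6524)
  = −0.75 × (-0.427097) = 0.320323 substitutions/site.

0.320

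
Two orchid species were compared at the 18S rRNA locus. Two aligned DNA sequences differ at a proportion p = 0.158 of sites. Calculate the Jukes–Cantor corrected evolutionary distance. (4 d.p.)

d = −(3/4) ln(1 − 4p/3) = −0.75 ln(1 − 0.210667) = −0.75 ln(0.789333)
  = −0.75 × (-0.236567) = 0.177425 substitutions/site.

0.1774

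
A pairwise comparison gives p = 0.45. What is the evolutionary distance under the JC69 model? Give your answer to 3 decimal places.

d = −(3/4) ln(1 − 4p/3) = −0.75 ln(1 − 0.6) = −0.75 ln(0.4)
  = −0.75 × (-0.916291) = 0.687218 substitutions/site.

0.687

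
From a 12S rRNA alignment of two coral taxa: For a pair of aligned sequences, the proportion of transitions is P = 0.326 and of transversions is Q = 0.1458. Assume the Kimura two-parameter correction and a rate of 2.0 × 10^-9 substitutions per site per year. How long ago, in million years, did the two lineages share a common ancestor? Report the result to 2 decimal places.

Under the Kimura two-parameter model, d = −½ ln(1 − 2P − Q) − ¼ ln(1 − 2Q).
1 − 2P − Q = 0.2022, giving −½ ln(0.2022) = 0.799249.
1 − 2Q = 0.7084, giving −¼ ln(0.7084) = 0.086187.
d = 0.799249 + 0.086187 = 0.885436.
Under a molecular clock d = 2μt, so t = d/(2μ) = 0.885436 / (2 × 2.0 × 10^-9) = 221.36 million years.

221.36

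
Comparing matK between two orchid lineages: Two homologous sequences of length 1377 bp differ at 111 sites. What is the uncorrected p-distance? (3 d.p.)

p = 111/1377 = 0.080610… ≈ 0.081 (to 3 d.p.).

0.081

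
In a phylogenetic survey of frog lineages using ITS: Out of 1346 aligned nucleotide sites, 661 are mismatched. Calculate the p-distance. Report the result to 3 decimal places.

p = 661/1346 = 0.491084… ≈ 0.491 (to 3 d.p.).

0.491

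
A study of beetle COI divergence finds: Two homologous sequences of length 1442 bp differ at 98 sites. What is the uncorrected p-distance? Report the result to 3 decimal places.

p = 98/1442 = 0.067961… ≈ 0.068 (to 3 d.p.).

0.068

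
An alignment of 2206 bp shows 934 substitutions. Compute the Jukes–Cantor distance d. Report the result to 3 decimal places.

p = 934/2206 ≈ 0.423391.
d = −(3/4) ln(1 − 4p/3) = −0.75 ln(1 − 0.564521) = −0.75 ln(0.435479)
  = −0.75 × (-0.831309) = 0.623482 substitutions/site.

0.623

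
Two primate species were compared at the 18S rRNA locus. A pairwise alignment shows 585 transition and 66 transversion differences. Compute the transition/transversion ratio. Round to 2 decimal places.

8.86

R = 585/66 = 8.863636… ≈ 8.86 (to 2 d.p.).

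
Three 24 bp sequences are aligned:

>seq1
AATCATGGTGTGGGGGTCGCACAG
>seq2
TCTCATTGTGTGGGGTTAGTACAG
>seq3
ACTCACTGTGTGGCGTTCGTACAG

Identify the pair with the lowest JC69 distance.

seq2 and seq3

seq1–seq2: 6/24 differ, p = 0.250, d = 0.304.
seq1–seq3: 6/24 differ, p = 0.250, d = 0.304.
seq2–seq3: 4/24 differ, p = 0.167, d = 0.188.
The smallest distance is between seq2 and seq3.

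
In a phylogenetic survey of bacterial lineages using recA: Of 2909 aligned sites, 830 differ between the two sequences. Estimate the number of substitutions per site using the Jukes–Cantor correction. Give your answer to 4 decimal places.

p = 830/2909 ≈ 0.285321.
d = −(3/4) ln(1 − 4p/3) = −0.75 ln(1 − 0.380428) = −0.75 ln(0.619572)
  = −0.75 × (-0.478726) = 0.359045 substitutions/site.

0.3590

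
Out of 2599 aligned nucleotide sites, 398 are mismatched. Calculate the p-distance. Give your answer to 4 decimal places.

0.1531

p = 398/2599 = 0.153135… ≈ 0.1531 (to 4 d.p.).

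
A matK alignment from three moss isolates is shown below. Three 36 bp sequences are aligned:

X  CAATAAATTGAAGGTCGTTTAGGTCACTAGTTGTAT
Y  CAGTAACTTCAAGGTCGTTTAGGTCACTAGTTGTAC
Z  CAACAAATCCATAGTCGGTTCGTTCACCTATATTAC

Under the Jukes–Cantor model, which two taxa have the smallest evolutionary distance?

X and Y

X–Y: 4/36 differ, p = 0.111, d = 0.120.
X–Z: 14/36 differ, p = 0.389, d = 0.548.
Y–Z: 14/36 differ, p = 0.389, d = 0.548.
The smallest distance is between X and Y.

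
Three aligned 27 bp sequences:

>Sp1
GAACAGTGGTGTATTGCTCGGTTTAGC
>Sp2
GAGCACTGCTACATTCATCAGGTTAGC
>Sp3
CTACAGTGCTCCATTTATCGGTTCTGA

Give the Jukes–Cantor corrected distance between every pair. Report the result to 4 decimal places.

Sp1–Sp2: 9/27 sites differ → p ≈ 0.333333, d = −0.75 ln(1 − 0.444444) = 0.440839 ≈ 0.4408.
Sp1–Sp3: 10/27 sites differ → p ≈ 0.37037, d = −0.75 ln(1 − 0.493827) = 0.510658 ≈ 0.5107.
Sp2–Sp3: 11/27 sites differ → p ≈ 0.407407, d = −0.75 ln(1 − 0.543209) = 0.587647 ≈ 0.5876.

d(Sp1,Sp2) = 0.4408, d(Sp1,Sp3) = 0.5107, d(Sp2,Sp3) = 0.5876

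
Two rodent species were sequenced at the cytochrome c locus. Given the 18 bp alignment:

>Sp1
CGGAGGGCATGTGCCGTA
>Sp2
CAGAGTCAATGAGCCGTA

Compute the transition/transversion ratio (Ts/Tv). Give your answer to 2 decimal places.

Transitions are A↔G and C↔T; transversions are all other mismatches.
Transitions: 1. Transversions: 4.
R = 1/4 = 0.25.

0.25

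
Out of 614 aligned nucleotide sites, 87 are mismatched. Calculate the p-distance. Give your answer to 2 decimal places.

0.14

p = 87/614 = 0.141693… ≈ 0.14 (to 2 d.p.).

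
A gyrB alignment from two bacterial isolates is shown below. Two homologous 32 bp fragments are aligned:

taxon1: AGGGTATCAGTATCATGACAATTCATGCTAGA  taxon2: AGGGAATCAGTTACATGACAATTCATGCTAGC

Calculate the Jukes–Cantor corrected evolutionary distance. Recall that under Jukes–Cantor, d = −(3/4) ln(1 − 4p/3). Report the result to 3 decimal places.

0.137

The sequences differ at 4 of 32 sites (5, 12, 13, 32), so p = 4/32 = 0.125.
d = −(3/4) ln(1 − 4p/3) = −0.75 ln(1 − 0.166667) = −0.75 ln(0.833333)
  = −0.75 × (-0.182322) = 0.136742 substitutions/site.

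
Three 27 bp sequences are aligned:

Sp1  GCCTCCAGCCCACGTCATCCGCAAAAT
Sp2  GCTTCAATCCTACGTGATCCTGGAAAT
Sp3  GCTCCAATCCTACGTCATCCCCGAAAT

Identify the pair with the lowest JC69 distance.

Sp2 and Sp3

Sp1–Sp2: 8/27 differ, p = 0.296, d = 0.377.
Sp1–Sp3: 7/27 differ, p = 0.259, d = 0.318.
Sp2–Sp3: 4/27 differ, p = 0.148, d = 0.165.
The smallest distance is between Sp2 and Sp3.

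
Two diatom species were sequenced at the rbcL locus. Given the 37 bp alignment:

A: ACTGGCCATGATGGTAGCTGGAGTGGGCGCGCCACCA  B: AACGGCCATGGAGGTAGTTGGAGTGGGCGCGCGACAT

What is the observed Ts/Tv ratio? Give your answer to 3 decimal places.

Transitions are A↔G and C↔T; transversions are all other mismatches.
Transitions: 3. Transversions: 5.
R = 3/5 = 0.600.

0.600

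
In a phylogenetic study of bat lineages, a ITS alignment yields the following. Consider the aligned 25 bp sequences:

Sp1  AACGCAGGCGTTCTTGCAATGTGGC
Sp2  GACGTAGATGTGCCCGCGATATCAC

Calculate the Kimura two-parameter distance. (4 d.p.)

Of 25 sites, 9 differences are transitions and 2 are transversions, so P = 9/25 = 0.36 and Q = 2/25 = 0.08.
Under the Kimura two-parameter model, d = −½ ln(1 − 2P − Q) − ¼ ln(1 − 2Q).
1 − 2P − Q = 0.2, giving −½ ln(0.2) = 0.804719.
1 − 2Q = 0.84, giving −¼ ln(0.84) = 0.043588.
d = 0.804719 + 0.043588 = 0.848307.

0.8483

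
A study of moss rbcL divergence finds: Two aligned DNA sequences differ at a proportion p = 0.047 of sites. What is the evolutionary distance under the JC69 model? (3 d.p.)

0.049

d = −(3/4) ln(1 − 4p/3) = −0.75 ln(1 − 0.062667) = −0.75 ln(0.937333)
  = −0.75 × (-0.064717) = 0.048538 substitutions/site.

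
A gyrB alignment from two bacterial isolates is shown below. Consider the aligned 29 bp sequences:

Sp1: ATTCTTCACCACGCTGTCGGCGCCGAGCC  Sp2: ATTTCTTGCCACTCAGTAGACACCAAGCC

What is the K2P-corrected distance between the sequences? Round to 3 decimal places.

Of 29 sites, 7 differences are transitions and 3 are transversions, so P = 7/29 ≈ 0.241379 and Q = 3/29 ≈ 0.103448.
Under the Kimura two-parameter model, d = −½ ln(1 − 2P − Q) − ¼ ln(1 − 2Q).
1 − 2P − Q = 0.413794, giving −½ ln(0.413794) = 0.441194.
1 − 2Q = 0.793104, giving −¼ ln(0.793104) = 0.057950.
d = 0.441194 + 0.057950 = 0.499144.

0.499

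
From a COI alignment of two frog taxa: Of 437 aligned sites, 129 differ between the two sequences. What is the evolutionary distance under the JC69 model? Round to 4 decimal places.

p = 129/437 ≈ 0.295195.
d = −(3/4) ln(1 − 4p/3) = −0.75 ln(1 − 0.393593) = −0.75 ln(0.606407)
  = −0.75 × (-0.500204) = 0.375153 substitutions/site.

0.3752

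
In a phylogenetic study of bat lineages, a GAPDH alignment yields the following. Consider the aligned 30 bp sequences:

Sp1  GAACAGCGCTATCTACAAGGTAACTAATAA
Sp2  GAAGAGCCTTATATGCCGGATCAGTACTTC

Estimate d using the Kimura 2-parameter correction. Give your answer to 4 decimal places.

Of 30 sites, 4 differences are transitions and 9 are transversions, so P = 4/30 ≈ 0.133333 and Q = 9/30 = 0.3.
Under the Kimura two-parameter model, d = −½ ln(1 − 2P − Q) − ¼ ln(1 − 2Q).
1 − 2P − Q = 0.433334, giving −½ ln(0.433334) = 0.418123.
1 − 2Q = 0.4, giving −¼ ln(0.4) = 0.229073.
d = 0.418123 + 0.229073 = 0.647196.

0.6472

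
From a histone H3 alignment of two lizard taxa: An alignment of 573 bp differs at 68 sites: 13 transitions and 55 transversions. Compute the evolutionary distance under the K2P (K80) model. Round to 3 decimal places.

P = 13/573 ≈ 0.022688 and Q = 55/573 ≈ 0.095986.
Under the Kimura two-parameter model, d = −½ ln(1 − 2P − Q) − ¼ ln(1 − 2Q).
1 − 2P − Q = 0.858638, giving −½ ln(0.858638) = 0.076204.
1 − 2Q = 0.808028, giving −¼ ln(0.808028) = 0.053290.
d = 0.076204 + 0.053290 = 0.129494.

0.129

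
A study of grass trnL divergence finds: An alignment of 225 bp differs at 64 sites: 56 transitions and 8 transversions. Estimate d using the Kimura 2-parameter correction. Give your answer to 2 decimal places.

P = 56/225 ≈ 0.248889 and Q = 8/225 ≈ 0.035556.
Under the Kimura two-parameter model, d = −½ ln(1 − 2P − Q) − ¼ ln(1 − 2Q).
1 − 2P − Q = 0.466666, giving −½ ln(0.466666) = 0.381071.
1 − 2Q = 0.928888, giving −¼ ln(0.928888) = 0.018442.
d = 0.381071 + 0.018442 = 0.399513.

0.40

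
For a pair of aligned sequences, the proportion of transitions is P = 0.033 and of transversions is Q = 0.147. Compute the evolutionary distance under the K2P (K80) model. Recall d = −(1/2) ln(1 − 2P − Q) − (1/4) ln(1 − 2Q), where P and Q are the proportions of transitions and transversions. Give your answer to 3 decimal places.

Under the Kimura two-parameter model, d = −½ ln(1 − 2P − Q) − ¼ ln(1 − 2Q).
1 − 2P − Q = 0.787, giving −½ ln(0.787) = 0.119764.
1 − 2Q = 0.706, giving −¼ ln(0.706) = 0.087035.
d = 0.119764 + 0.087035 = 0.206799.

0.207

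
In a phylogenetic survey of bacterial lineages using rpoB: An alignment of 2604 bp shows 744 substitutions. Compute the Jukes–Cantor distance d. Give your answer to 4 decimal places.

p = 744/2604 ≈ 0.285714.
d = −(3/4) ln(1 − 4p/3) = −0.75 ln(1 − 0.380952) = −0.75 ln(0.619048)
  = −0.75 × (-0.479572) = 0.359679 substitutions/site.

0.3597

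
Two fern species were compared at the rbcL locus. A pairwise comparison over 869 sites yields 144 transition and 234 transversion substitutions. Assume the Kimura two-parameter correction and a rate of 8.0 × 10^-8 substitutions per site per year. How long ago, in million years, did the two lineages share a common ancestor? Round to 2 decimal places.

4.08

P = 144/869 ≈ 0.165708 and Q = 234/869 ≈ 0.269275.
Under the Kimura two-parameter model, d = −½ ln(1 − 2P − Q) − ¼ ln(1 − 2Q).
1 − 2P − Q = 0.399309, giving −½ ln(0.399309) = 0.459010.
1 − 2Q = 0.46145, giving −¼ ln(0.46145) = 0.193345.
d = 0.459010 + 0.193345 = 0.652355.
Under a molecular clock d = 2μt, so t = d/(2μ) = 0.652355 / (2 × 8.0 × 10^-8) = 4.08 million years.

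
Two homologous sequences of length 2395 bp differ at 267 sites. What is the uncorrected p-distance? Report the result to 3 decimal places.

0.111

p = 267/2395 = 0.111482… ≈ 0.111 (to 3 d.p.).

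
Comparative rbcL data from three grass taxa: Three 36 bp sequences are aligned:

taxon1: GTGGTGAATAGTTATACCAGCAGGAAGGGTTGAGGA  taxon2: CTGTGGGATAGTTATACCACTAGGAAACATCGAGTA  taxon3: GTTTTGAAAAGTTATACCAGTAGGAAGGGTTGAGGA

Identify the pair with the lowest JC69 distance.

taxon1 and taxon3

taxon1–taxon2: 11/36 differ, p = 0.306, d = 0.392.
taxon1–taxon3: 4/36 differ, p = 0.111, d = 0.120.
taxon2–taxon3: 11/36 differ, p = 0.306, d = 0.392.
The smallest distance is between taxon1 and taxon3.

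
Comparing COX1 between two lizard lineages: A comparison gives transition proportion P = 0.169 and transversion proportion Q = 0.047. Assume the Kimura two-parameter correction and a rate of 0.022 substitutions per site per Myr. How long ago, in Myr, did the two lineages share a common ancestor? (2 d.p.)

Under the Kimura two-parameter model, d = −½ ln(1 − 2P − Q) − ¼ ln(1 − 2Q).
1 − 2P − Q = 0.615, giving −½ ln(0.615) = 0.243067.
1 − 2Q = 0.906, giving −¼ ln(0.906) = 0.024679.
d = 0.243067 + 0.024679 = 0.267746.
Under a molecular clock d = 2μt, so t = d/(2μ) = 0.267746 / (2 × 0.022) = 6.09 Myr.

6.09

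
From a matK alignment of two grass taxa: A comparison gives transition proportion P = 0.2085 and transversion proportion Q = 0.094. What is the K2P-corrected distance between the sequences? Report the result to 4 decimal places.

Under the Kimura two-parameter model, d = −½ ln(1 − 2P − Q) − ¼ ln(1 − 2Q).
1 − 2P − Q = 0.489, giving −½ ln(0.489) = 0.357696.
1 − 2Q = 0.812, giving −¼ ln(0.812) = 0.052064.
d = 0.357696 + 0.052064 = 0.409760.

0.4098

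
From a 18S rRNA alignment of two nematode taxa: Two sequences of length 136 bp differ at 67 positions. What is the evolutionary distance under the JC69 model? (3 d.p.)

0.802

p = 67/136 ≈ 0.492647.
d = −(3/4) ln(1 − 4p/3) = −0.75 ln(1 − 0.656863) = −0.75 ln(0.343137)
  = −0.75 × (-1.069625) = 0.802219 substitutions/site.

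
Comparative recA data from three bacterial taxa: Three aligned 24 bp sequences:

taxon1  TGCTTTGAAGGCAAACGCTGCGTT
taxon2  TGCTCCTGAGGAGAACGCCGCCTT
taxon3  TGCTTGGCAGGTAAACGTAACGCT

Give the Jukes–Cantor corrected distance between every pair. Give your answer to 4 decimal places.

d(taxon1,taxon2) = 0.4408, d(taxon1,taxon3) = 0.3694, d(taxon2,taxon3) = 0.7083

taxon1–taxon2: 8/24 sites differ → p ≈ 0.333333, d = −0.75 ln(1 − 0.444444) = 0.440839 ≈ 0.4408.
taxon1–taxon3: 7/24 sites differ → p ≈ 0.291667, d = −0.75 ln(1 − 0.388889) = 0.369358 ≈ 0.3694.
taxon2–taxon3: 11/24 sites differ → p ≈ 0.458333, d = −0.75 ln(1 − 0.611111) = 0.708346 ≈ 0.7083.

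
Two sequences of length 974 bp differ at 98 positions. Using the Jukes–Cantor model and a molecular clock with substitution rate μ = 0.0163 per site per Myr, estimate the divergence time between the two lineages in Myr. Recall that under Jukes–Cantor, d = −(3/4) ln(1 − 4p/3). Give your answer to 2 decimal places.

3.31

p = 98/974 ≈ 0.100616.
d = −(3/4) ln(1 − 4p/3) = −0.75 ln(1 − 0.134155) = −0.75 ln(0.865845)
  = −0.75 × (-0.144049) = 0.108037 substitutions/site.
Under a molecular clock d = 2μt, so t = d/(2μ) = 0.108037 / (2 × 0.0163) = 3.31 Myr.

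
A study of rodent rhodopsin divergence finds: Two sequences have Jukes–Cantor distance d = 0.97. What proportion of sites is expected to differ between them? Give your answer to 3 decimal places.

p = (3/4)(1 − e^(−4d/3)) = 0.75 × (1 − e^(-1.293333)) = 0.75 × (1 − 0.274355) = 0.544234.

0.544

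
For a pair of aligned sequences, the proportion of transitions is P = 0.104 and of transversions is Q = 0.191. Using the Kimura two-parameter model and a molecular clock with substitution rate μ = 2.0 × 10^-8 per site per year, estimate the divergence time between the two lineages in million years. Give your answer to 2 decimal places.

Under the Kimura two-parameter model, d = −½ ln(1 − 2P − Q) − ¼ ln(1 − 2Q).
1 − 2P − Q = 0.601, giving −½ ln(0.601) = 0.254580.
1 − 2Q = 0.618, giving −¼ ln(0.618) = 0.120317.
d = 0.254580 + 0.120317 = 0.374897.
Under a molecular clock d = 2μt, so t = d/(2μ) = 0.374897 / (2 × 2.0 × 10^-8) = 9.37 million years.

9.37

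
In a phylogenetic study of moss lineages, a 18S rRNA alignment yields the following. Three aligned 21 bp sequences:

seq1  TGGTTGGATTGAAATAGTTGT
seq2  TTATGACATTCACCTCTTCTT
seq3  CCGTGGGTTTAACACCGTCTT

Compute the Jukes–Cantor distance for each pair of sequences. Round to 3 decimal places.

seq1–seq2: 12/21 sites differ → p ≈ 0.571429, d = −0.75 ln(1 − 0.761905) = 1.076314 ≈ 1.076.
seq1–seq3: 10/21 sites differ → p ≈ 0.47619, d = −0.75 ln(1 − 0.63492) = 0.755729 ≈ 0.756.
seq2–seq3: 10/21 sites differ → p ≈ 0.47619, d = −0.75 ln(1 − 0.63492) = 0.755729 ≈ 0.756.

d(seq1,seq2) = 1.076, d(seq1,seq3) = 0.756, d(seq2,seq3) = 0.756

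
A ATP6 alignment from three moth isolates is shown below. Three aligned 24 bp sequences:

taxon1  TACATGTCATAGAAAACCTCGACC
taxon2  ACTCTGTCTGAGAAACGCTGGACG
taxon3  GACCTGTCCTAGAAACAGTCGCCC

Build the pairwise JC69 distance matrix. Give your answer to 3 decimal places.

taxon1–taxon2: 10/24 sites differ → p ≈ 0.416667, d = −0.75 ln(1 − 0.555556) = 0.608198 ≈ 0.608.
taxon1–taxon3: 7/24 sites differ → p ≈ 0.291667, d = −0.75 ln(1 − 0.388889) = 0.369358 ≈ 0.369.
taxon2–taxon3: 10/24 sites differ → p ≈ 0.416667, d = −0.75 ln(1 − 0.555556) = 0.608198 ≈ 0.608.

d(taxon1,taxon2) = 0.608, d(taxon1,taxon3) = 0.369, d(taxon2,taxon3) = 0.608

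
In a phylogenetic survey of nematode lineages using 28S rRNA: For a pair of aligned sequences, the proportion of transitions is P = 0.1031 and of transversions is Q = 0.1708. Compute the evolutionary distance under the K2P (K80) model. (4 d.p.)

0.3411

Under the Kimura two-parameter model, d = −½ ln(1 − 2P − Q) − ¼ ln(1 − 2Q).
1 − 2P − Q = 0.623, giving −½ ln(0.623) = 0.236604.
1 − 2Q = 0.6584, giving −¼ ln(0.6584) = 0.104486.
d = 0.236604 + 0.104486 = 0.341090.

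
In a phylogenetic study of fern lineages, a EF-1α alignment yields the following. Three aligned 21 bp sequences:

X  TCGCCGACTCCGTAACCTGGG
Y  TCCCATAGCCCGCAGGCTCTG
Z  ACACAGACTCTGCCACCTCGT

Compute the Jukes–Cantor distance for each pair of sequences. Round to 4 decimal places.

X–Y: 10/21 sites differ → p ≈ 0.47619, d = −0.75 ln(1 − 0.63492) = 0.755729 ≈ 0.7557.
X–Z: 8/21 sites differ → p ≈ 0.380952, d = −0.75 ln(1 − 0.507936) = 0.531860 ≈ 0.5319.
Y–Z: 11/21 sites differ → p ≈ 0.52381, d = −0.75 ln(1 − 0.698413) = 0.899023 ≈ 0.8990.

d(X,Y) = 0.7557, d(X,Z) = 0.5319, d(Y,Z) = 0.8990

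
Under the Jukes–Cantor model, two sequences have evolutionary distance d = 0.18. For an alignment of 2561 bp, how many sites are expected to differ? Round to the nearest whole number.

410

Invert JC69: p = (3/4)(1 − e^(−4d/3)) = 0.75 × (1 − e^(-0.24)) = 0.75 × (1 − 0.786628) = 0.160029.
Expected differing sites = pL ≈ 0.160029 × 2561 = 409.834269 ≈ 410.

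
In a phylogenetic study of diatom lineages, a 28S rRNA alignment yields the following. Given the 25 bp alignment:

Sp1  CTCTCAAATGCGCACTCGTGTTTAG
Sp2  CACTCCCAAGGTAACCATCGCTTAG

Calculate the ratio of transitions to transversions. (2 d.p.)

0.33

Transitions are A↔G and C↔T; transversions are all other mismatches.
Transitions: 3. Transversions: 9.
R = 3/9 = 0.333333… ≈ 0.33 (to 2 d.p.).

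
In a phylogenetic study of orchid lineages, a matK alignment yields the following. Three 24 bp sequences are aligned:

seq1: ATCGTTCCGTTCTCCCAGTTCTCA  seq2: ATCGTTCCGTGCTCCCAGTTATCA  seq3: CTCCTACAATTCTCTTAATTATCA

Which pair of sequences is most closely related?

seq1–seq2: 2/24 differ, p = 0.083, d = 0.088.
seq1–seq3: 9/24 differ, p = 0.375, d = 0.520.
seq2–seq3: 9/24 differ, p = 0.375, d = 0.520.
The smallest distance is between seq1 and seq2.

seq1 and seq2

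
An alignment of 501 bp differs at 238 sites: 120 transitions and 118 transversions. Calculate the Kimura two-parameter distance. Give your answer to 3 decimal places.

0.786

P = 120/501 ≈ 0.239521 and Q = 118/501 ≈ 0.235529.
Under the Kimura two-parameter model, d = −½ ln(1 − 2P − Q) − ¼ ln(1 − 2Q).
1 − 2P − Q = 0.285429, giving −½ ln(0.285429) = 0.626881.
1 − 2Q = 0.528942, giving −¼ ln(0.528942) = 0.159219.
d = 0.626881 + 0.159219 = 0.786100.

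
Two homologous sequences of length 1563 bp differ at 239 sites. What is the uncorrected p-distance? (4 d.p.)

0.1529

p = 239/1563 = 0.152911… ≈ 0.1529 (to 4 d.p.).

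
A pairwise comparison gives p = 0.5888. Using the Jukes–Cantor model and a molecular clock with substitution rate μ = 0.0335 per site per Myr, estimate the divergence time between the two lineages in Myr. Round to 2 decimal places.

d = −(3/4) ln(1 − 4p/3) = −0.75 ln(1 − 0.785067) = −0.75 ln(0.214933)
  = −0.75 × (-1.537429) = 1.153072 substitutions/site.
Under a molecular clock d = 2μt, so t = d/(2μ) = 1.153072 / (2 × 0.0335) = 17.21 Myr.

17.21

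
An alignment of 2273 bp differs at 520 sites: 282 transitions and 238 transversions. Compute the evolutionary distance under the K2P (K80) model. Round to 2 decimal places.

P = 282/2273 ≈ 0.124065 and Q = 238/2273 ≈ 0.104707.
Under the Kimura two-parameter model, d = −½ ln(1 − 2P − Q) − ¼ ln(1 − 2Q).
1 − 2P − Q = 0.647163, giving −½ ln(0.647163) = 0.217579.
1 − 2Q = 0.790586, giving −¼ ln(0.790586) = 0.058745.
d = 0.217579 + 0.058745 = 0.276324.

0.28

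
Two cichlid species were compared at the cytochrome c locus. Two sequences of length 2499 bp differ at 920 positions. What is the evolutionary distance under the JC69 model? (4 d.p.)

0.5063

p = 920/2499 ≈ 0.368147.
d = −(3/4) ln(1 − 4p/3) = −0.75 ln(1 − 0.490863) = −0.75 ln(0.509137)
  = −0.75 × (-0.675038) = 0.506279 substitutions/site.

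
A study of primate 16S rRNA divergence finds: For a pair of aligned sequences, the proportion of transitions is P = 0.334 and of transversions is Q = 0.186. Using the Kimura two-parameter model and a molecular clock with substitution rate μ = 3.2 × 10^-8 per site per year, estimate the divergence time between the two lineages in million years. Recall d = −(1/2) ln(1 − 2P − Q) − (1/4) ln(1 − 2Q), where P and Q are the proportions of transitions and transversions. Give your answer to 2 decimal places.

Under the Kimura two-parameter model, d = −½ ln(1 − 2P − Q) − ¼ ln(1 − 2Q).
1 − 2P − Q = 0.146, giving −½ ln(0.146) = 0.962074.
1 − 2Q = 0.628, giving −¼ ln(0.628) = 0.116304.
d = 0.962074 + 0.116304 = 1.078378.
Under a molecular clock d = 2μt, so t = d/(2μ) = 1.078378 / (2 × 3.2 × 10^-8) = 16.85 million years.

16.85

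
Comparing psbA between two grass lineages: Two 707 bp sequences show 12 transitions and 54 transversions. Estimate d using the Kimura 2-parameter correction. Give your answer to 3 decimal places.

0.100

P = 12/707 ≈ 0.016973 and Q = 54/707 ≈ 0.076379.
Under the Kimura two-parameter model, d = −½ ln(1 − 2P − Q) − ¼ ln(1 − 2Q).
1 − 2P − Q = 0.889675, giving −½ ln(0.889675) = 0.058450.
1 − 2Q = 0.847242, giving −¼ ln(0.847242) = 0.041442.
d = 0.058450 + 0.041442 = 0.099892.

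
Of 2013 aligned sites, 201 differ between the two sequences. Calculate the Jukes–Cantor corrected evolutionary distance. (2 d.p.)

p = 201/2013 ≈ 0.099851.
d = −(3/4) ln(1 − 4p/3) = −0.75 ln(1 − 0.133135) = −0.75 ln(0.866865)
  = −0.75 × (-0.142872) = 0.107154 substitutions/site.

0.11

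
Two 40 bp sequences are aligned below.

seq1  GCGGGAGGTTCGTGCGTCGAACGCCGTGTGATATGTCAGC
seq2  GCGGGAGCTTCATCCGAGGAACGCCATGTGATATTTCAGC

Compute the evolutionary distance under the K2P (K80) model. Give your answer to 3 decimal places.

0.199

Of 40 sites, 2 differences are transitions and 5 are transversions, so P = 2/40 = 0.05 and Q = 5/40 = 0.125.
Under the Kimura two-parameter model, d = −½ ln(1 − 2P − Q) − ¼ ln(1 − 2Q).
1 − 2P − Q = 0.775, giving −½ ln(0.775) = 0.127446.
1 − 2Q = 0.75, giving −¼ ln(0.75) = 0.071921.
d = 0.127446 + 0.071921 = 0.199367.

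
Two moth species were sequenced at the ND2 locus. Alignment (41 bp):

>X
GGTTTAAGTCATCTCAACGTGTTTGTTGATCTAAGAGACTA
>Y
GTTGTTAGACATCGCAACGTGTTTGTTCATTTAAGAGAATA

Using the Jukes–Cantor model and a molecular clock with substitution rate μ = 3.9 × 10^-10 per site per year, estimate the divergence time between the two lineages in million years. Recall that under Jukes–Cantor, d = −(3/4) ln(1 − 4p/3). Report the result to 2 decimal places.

The sequences differ at 8 of 41 sites (2, 4, 6, 9, 14, 28, 31, 39), so p = 8/41 ≈ 0.195122.
d = −(3/4) ln(1 − 4p/3) = −0.75 ln(1 − 0.260163) = −0.75 ln(0.739837)
  = −0.75 × (-0.301325) = 0.225994 substitutions/site.
Under a molecular clock d = 2μt, so t = d/(2μ) = 0.225994 / (2 × 3.9 × 10^-10) = 289.74 million years.

289.74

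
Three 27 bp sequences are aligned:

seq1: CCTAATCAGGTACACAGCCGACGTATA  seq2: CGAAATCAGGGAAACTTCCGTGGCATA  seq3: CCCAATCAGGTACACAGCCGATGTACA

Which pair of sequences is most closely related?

seq1–seq2: 9/27 differ, p = 0.333, d = 0.441.
seq1–seq3: 3/27 differ, p = 0.111, d = 0.120.
seq2–seq3: 10/27 differ, p = 0.370, d = 0.511.
The smallest distance is between seq1 and seq3.

seq1 and seq3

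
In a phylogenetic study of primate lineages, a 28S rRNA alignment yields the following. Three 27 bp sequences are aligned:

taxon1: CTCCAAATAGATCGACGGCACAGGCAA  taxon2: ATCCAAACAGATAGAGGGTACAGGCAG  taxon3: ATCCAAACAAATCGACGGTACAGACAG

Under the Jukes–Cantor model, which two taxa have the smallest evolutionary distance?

taxon1–taxon2: 6/27 differ, p = 0.222, d = 0.264.
taxon1–taxon3: 6/27 differ, p = 0.222, d = 0.264.
taxon2–taxon3: 4/27 differ, p = 0.148, d = 0.165.
The smallest distance is between taxon2 and taxon3.

taxon2 and taxon3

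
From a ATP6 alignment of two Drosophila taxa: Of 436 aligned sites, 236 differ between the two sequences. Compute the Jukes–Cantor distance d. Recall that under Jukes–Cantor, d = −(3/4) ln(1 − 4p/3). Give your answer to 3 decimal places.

p = 236/436 ≈ 0.541284.
d = −(3/4) ln(1 − 4p/3) = −0.75 ln(1 − 0.721712) = −0.75 ln(0.278288)
  = −0.75 × (-1.279099) = 0.959324 substitutions/site.

0.959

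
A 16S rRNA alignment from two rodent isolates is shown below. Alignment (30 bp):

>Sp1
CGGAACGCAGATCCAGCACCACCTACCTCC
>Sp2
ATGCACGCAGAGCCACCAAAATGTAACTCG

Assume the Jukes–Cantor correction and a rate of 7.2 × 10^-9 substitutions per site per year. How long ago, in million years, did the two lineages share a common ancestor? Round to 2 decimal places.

The sequences differ at 11 of 30 sites, so p = 11/30 ≈ 0.366667.
d = −(3/4) ln(1 − 4p/3) = −0.75 ln(1 − 0.488889) = −0.75 ln(0.511111)
  = −0.75 × (-0.671168) = 0.503376 substitutions/site.
Under a molecular clock d = 2μt, so t = d/(2μ) = 0.503376 / (2 × 7.2 × 10^-9) = 34.96 million years.

34.96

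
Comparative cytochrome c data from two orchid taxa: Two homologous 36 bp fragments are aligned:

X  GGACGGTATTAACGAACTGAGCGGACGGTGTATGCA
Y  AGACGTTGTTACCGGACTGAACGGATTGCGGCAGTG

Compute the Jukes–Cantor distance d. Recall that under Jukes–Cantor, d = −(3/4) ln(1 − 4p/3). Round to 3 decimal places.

The sequences differ at 14 of 36 sites, so p = 14/36 ≈ 0.388889.
d = −(3/4) ln(1 − 4p/3) = −0.75 ln(1 − 0.518519) = −0.75 ln(0.481481)
  = −0.75 × (-0.730889) = 0.548167 substitutions/site.

0.548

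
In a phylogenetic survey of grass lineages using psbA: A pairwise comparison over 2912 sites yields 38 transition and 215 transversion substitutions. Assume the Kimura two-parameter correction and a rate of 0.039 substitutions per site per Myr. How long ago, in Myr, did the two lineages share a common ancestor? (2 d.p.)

P = 38/2912 ≈ 0.013049 and Q = 215/2912 ≈ 0.073832.
Under the Kimura two-parameter model, d = −½ ln(1 − 2P − Q) − ¼ ln(1 − 2Q).
1 − 2P − Q = 0.90007, giving −½ ln(0.90007) = 0.052641.
1 − 2Q = 0.852336, giving −¼ ln(0.852336) = 0.039944.
d = 0.052641 + 0.039944 = 0.092585.
Under a molecular clock d = 2μt, so t = d/(2μ) = 0.092585 / (2 × 0.039) = 1.19 Myr.

1.19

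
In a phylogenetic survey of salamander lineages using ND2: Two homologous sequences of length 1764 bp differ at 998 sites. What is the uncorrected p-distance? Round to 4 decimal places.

p = 998/1764 = 0.565759… ≈ 0.5658 (to 4 d.p.).

0.5658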